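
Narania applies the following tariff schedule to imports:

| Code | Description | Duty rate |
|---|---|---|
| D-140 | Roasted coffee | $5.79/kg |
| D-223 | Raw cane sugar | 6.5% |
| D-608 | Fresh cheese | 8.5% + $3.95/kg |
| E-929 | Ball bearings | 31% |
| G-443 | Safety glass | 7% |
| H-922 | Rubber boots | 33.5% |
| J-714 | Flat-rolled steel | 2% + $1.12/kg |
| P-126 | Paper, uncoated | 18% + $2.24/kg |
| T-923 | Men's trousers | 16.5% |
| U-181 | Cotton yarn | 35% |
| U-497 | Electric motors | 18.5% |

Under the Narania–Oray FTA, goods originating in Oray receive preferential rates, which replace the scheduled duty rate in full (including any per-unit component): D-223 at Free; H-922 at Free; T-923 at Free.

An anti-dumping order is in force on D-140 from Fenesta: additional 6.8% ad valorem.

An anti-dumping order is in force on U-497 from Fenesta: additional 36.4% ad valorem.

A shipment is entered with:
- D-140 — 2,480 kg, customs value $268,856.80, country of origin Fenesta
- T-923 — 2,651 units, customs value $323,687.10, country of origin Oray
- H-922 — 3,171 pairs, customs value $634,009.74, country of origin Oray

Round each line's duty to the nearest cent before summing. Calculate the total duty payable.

$32,641.46

Line 1 (D-140, Fenesta, 2,480 kg, $268,856.80):
Base rate for D-140 is $5.79/kg.
Additional duty on D-140 from Fenesta: +6.8% ad valorem. Applied ad valorem rate = 6.8%.
Duty = $268,856.80 × 6.8% + 2,480 × $5.79 = $32,641.46.
Line 2 (T-923, Oray, 2,651 units, $323,687.10):
Base rate for T-923 is 16.5%.
Origin Oray qualifies under the Narania–Oray agreement and T-923 is covered: preferential rate Free applies instead.
Duty = $323,687.10 × 0% = $0.00.
Line 3 (H-922, Oray, 3,171 pairs, $634,009.74):
Base rate for H-922 is 33.5%.
Origin Oray qualifies under the Narania–Oray agreement and H-922 is covered: preferential rate Free applies instead.
Duty = $634,009.74 × 0% = $0.00.
Total = $32,641.46 + $0.00 + $0.00 = $32,641.46.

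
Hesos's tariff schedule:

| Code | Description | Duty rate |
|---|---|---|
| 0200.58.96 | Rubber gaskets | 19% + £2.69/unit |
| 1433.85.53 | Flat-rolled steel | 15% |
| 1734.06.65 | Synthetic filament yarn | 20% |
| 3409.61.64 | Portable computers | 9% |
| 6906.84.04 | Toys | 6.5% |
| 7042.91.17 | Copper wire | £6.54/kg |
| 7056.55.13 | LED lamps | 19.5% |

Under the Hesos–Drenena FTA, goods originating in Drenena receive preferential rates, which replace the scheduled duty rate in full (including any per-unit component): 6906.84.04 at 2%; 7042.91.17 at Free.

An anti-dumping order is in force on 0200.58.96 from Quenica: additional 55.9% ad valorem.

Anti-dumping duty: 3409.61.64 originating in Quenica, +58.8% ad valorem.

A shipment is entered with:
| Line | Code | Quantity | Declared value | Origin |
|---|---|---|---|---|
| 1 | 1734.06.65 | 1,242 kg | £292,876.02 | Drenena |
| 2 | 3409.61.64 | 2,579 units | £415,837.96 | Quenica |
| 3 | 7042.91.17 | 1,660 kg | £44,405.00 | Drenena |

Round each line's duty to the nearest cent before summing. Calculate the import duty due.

Line 1 (1734.06.65, Drenena, 1,242 kg, £292,876.02):
Base rate for 1734.06.65 is 20%.
Origin Drenena is the FTA partner but 1734.06.65 is not on the preference list; base rate stands.
Duty = £292,876.02 × 20% = £58,575.20.
Line 2 (3409.61.64, Quenica, 2,579 units, £415,837.96):
Base rate for 3409.61.64 is 9%.
Additional duty on 3409.61.64 from Quenica: +58.8%. Applied ad valorem rate: 9% + 58.8% = 67.8%.
Duty = £415,837.96 × 67.8% = £281,938.14.
Line 3 (7042.91.17, Drenena, 1,660 kg, £44,405.00):
Base rate for 7042.91.17 is £6.54/kg.
Origin Drenena qualifies under the Hesos–Drenena agreement and 7042.91.17 is covered: preferential rate Free applies instead.
Duty = £44,405.00 × 0% = £0.00.
Total = £58,575.20 + £281,938.14 + £0.00 = £340,513.34.

£340,513.34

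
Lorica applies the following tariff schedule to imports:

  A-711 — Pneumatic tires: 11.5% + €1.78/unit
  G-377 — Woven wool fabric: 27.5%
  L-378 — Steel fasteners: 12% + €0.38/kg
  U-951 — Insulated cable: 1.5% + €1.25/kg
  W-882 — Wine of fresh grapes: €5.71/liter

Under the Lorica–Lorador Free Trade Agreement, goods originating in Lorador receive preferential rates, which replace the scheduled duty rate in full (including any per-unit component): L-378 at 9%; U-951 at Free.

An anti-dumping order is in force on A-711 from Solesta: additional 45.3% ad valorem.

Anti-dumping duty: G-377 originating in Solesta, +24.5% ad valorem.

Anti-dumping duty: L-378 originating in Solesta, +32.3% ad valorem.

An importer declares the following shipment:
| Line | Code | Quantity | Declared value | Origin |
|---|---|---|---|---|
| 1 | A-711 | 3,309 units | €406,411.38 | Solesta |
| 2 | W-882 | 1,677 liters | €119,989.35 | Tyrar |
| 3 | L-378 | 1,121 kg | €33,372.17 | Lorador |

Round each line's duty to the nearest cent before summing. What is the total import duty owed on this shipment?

€249,310.85

Line 1 (A-711, Solesta, 3,309 units, €406,411.38):
Base rate for A-711 is 11.5% + €1.78/unit.
Additional duty on A-711 from Solesta: +45.3%. Applied ad valorem rate: 11.5% + 45.3% = 56.8%.
Duty = €406,411.38 × 56.8% + 3,309 × €1.78 = €236,731.68.
Line 2 (W-882, Tyrar, 1,677 liters, €119,989.35):
Base rate for W-882 is €5.71/liter.
Duty = 1,677 × €5.71 = €9,575.67.
Line 3 (L-378, Lorador, 1,121 kg, €33,372.17):
Base rate for L-378 is 12% + €0.38/kg.
Origin Lorador qualifies under the Lorica–Lorador agreement and L-378 is covered: preferential rate 9% applies instead.
The additional-duty order on L-378 targets Solesta, not Lorador; it does not apply.
Duty = €33,372.17 × 9% = €3,003.50.
Total = €236,731.68 + €9,575.67 + €3,003.50 = €249,310.85.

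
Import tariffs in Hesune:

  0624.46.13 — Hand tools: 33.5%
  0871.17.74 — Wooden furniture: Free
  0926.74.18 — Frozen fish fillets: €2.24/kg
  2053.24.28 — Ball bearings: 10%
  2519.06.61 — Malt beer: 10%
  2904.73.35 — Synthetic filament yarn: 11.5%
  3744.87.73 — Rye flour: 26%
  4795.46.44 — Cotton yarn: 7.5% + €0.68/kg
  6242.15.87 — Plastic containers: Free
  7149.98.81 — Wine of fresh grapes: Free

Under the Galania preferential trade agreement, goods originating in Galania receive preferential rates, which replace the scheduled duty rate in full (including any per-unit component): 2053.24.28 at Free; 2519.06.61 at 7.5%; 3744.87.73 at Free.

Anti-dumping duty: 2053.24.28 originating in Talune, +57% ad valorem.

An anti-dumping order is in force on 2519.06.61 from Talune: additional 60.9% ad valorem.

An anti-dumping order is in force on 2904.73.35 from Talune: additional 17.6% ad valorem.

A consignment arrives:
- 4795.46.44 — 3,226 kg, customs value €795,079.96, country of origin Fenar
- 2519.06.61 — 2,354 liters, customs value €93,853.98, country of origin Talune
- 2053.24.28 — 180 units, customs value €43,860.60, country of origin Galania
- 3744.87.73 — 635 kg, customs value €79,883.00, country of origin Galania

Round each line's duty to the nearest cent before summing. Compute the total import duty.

Line 1 (4795.46.44, Fenar, 3,226 kg, €795,079.96):
Base rate for 4795.46.44 is 7.5% + €0.68/kg.
Duty = €795,079.96 × 7.5% + 3,226 × €0.68 = €61,824.68.
Line 2 (2519.06.61, Talune, 2,354 liters, €93,853.98):
Base rate for 2519.06.61 is 10%.
2519.06.61 has an FTA preferential rate, but origin Talune is not Galania; base rate stands.
Additional duty on 2519.06.61 from Talune: +60.9%. Applied ad valorem rate: 10% + 60.9% = 70.9%.
Duty = €93,853.98 × 70.9% = €66,542.47.
Line 3 (2053.24.28, Galania, 180 units, €43,860.60):
Base rate for 2053.24.28 is 10%.
Origin Galania qualifies under the Hesune–Galania agreement and 2053.24.28 is covered: preferential rate Free applies instead.
The additional-duty order on 2053.24.28 targets Talune, not Galania; it does not apply.
Duty = €43,860.60 × 0% = €0.00.
Line 4 (3744.87.73, Galania, 635 kg, €79,883.00):
Base rate for 3744.87.73 is 26%.
Origin Galania qualifies under the Hesune–Galania agreement and 3744.87.73 is covered: preferential rate Free applies instead.
Duty = €79,883.00 × 0% = €0.00.
Total = €61,824.68 + €66,542.47 + €0.00 + €0.00 = €128,367.15.

€128,367.15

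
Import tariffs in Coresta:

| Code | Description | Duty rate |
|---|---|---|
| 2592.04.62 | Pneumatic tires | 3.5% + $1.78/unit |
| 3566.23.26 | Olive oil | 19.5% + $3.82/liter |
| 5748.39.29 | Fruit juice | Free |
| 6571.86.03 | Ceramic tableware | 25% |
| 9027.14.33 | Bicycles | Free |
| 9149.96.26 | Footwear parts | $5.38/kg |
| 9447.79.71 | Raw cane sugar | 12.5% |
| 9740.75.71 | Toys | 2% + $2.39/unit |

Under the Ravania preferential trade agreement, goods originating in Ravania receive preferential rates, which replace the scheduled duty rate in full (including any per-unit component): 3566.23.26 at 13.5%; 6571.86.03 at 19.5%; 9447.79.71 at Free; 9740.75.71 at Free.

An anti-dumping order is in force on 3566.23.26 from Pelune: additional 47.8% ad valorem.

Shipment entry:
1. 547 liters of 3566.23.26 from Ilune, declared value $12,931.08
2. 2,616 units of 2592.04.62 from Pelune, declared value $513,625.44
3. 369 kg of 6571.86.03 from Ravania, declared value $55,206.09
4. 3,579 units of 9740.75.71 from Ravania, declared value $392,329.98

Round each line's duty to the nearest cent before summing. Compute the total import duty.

Line 1 (3566.23.26, Ilune, 547 liters, $12,931.08):
Base rate for 3566.23.26 is 19.5% + $3.82/liter.
3566.23.26 has an FTA preferential rate, but origin Ilune is not Ravania; base rate stands.
The additional-duty order on 3566.23.26 targets Pelune, not Ilune; it does not apply.
Duty = $12,931.08 × 19.5% + 547 × $3.82 = $4,611.10.
Line 2 (2592.04.62, Pelune, 2,616 units, $513,625.44):
Base rate for 2592.04.62 is 3.5% + $1.78/unit.
Duty = $513,625.44 × 3.5% + 2,616 × $1.78 = $22,633.37.
Line 3 (6571.86.03, Ravania, 369 kg, $55,206.09):
Base rate for 6571.86.03 is 25%.
Origin Ravania qualifies under the Coresta–Ravania agreement and 6571.86.03 is covered: preferential rate 19.5% applies instead.
Duty = $55,206.09 × 19.5% = $10,765.19.
Line 4 (9740.75.71, Ravania, 3,579 units, $392,329.98):
Base rate for 9740.75.71 is 2% + $2.39/unit.
Origin Ravania qualifies under the Coresta–Ravania agreement and 9740.75.71 is covered: preferential rate Free applies instead.
Duty = $392,329.98 × 0% = $0.00.
Total = $4,611.10 + $22,633.37 + $10,765.19 + $0.00 = $38,009.66.

$38,009.66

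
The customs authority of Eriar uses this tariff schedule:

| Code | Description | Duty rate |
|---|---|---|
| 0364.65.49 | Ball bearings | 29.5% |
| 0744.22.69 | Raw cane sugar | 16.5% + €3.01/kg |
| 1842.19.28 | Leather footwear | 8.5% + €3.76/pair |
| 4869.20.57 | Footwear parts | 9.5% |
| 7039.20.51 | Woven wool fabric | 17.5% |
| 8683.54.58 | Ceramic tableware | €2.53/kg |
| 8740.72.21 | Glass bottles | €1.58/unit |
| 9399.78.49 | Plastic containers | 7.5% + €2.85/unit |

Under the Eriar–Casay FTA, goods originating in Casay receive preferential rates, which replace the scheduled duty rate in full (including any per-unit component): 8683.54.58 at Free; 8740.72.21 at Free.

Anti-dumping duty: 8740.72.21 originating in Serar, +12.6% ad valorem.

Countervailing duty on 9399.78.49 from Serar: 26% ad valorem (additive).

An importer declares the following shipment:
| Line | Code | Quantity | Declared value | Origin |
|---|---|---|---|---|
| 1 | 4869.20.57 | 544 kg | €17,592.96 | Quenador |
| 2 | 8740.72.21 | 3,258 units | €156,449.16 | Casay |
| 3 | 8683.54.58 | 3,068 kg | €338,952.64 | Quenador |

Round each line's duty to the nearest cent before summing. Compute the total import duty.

Line 1 (4869.20.57, Quenador, 544 kg, €17,592.96):
Base rate for 4869.20.57 is 9.5%.
Duty = €17,592.96 × 9.5% = €1,671.33.
Line 2 (8740.72.21, Casay, 3,258 units, €156,449.16):
Base rate for 8740.72.21 is €1.58/unit.
Origin Casay qualifies under the Eriar–Casay agreement and 8740.72.21 is covered: preferential rate Free applies instead.
The additional-duty order on 8740.72.21 targets Serar, not Casay; it does not apply.
Duty = €156,449.16 × 0% = €0.00.
Line 3 (8683.54.58, Quenador, 3,068 kg, €338,952.64):
Base rate for 8683.54.58 is €2.53/kg.
8683.54.58 has an FTA preferential rate, but origin Quenador is not Casay; base rate stands.
Duty = 3,068 × €2.53 = €7,762.04.
Total = €1,671.33 + €0.00 + €7,762.04 = €9,433.37.

€9,433.37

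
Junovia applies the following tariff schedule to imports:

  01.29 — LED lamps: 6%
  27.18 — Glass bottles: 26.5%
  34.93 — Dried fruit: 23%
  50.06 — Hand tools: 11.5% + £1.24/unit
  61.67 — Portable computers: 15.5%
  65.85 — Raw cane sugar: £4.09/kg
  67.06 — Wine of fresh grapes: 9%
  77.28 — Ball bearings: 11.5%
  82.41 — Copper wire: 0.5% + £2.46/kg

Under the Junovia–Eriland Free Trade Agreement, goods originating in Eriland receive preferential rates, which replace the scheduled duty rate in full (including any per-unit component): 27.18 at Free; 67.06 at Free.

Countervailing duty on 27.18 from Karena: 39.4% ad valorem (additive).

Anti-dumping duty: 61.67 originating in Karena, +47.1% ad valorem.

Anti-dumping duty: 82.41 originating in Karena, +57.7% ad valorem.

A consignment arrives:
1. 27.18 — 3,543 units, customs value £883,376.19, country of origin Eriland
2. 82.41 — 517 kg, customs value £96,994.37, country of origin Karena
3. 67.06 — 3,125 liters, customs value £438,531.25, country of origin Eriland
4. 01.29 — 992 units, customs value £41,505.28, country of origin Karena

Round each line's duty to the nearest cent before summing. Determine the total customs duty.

£60,212.86

Line 1 (27.18, Eriland, 3,543 units, £883,376.19):
Base rate for 27.18 is 26.5%.
Origin Eriland qualifies under the Junovia–Eriland agreement and 27.18 is covered: preferential rate Free applies instead.
The additional-duty order on 27.18 targets Karena, not Eriland; it does not apply.
Duty = £883,376.19 × 0% = £0.00.
Line 2 (82.41, Karena, 517 kg, £96,994.37):
Base rate for 82.41 is 0.5% + £2.46/kg.
Additional duty on 82.41 from Karena: +57.7%. Applied ad valorem rate: 0.5% + 57.7% = 58.2%.
Duty = £96,994.37 × 58.2% + 517 × £2.46 = £57,722.54.
Line 3 (67.06, Eriland, 3,125 liters, £438,531.25):
Base rate for 67.06 is 9%.
Origin Eriland qualifies under the Junovia–Eriland agreement and 67.06 is covered: preferential rate Free applies instead.
Duty = £438,531.25 × 0% = £0.00.
Line 4 (01.29, Karena, 992 units, £41,505.28):
Base rate for 01.29 is 6%.
Duty = £41,505.28 × 6% = £2,490.32.
Total = £0.00 + £57,722.54 + £0.00 + £2,490.32 = £60,212.86.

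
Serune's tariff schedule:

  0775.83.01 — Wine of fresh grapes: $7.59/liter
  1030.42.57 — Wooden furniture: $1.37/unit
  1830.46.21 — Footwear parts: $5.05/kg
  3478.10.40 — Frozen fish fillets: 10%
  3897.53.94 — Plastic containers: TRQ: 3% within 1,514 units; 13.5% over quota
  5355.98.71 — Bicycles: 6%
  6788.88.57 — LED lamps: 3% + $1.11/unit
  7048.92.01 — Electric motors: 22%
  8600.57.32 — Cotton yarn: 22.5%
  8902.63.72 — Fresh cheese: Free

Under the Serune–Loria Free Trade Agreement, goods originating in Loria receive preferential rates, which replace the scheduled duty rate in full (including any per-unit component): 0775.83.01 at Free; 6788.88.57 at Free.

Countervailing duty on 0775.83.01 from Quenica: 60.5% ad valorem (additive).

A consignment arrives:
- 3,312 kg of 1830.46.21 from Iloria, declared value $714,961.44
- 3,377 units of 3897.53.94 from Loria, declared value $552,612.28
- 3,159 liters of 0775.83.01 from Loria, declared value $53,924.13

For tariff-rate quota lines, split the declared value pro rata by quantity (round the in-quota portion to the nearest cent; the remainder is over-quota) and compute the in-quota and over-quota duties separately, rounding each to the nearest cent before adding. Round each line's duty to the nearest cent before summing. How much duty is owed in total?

$65,314.41

Line 1 (1830.46.21, Iloria, 3,312 kg, $714,961.44):
Base rate for 1830.46.21 is $5.05/kg.
Duty = 3,312 × $5.05 = $16,725.60.
Line 2 (3897.53.94, Loria, 3,377 units, $552,612.28):
Code 3897.53.94 is under a tariff-rate quota (threshold 1,514 units). In-quota: 1,514 units at 3%; over-quota: 1,863 units at 13.5%.
Pro-rata value split: in-quota = $552,612.28 × 1,514/3,377 = $247,750.96; over-quota = $552,612.28 − $247,750.96 = $304,861.32.
In-quota duty = $247,750.96 × 3% = $7,432.53. Over-quota duty = $304,861.32 × 13.5% = $41,156.28.
Line duty = $7,432.53 + $41,156.28 = $48,588.81.
Line 3 (0775.83.01, Loria, 3,159 liters, $53,924.13):
Base rate for 0775.83.01 is $7.59/liter.
Origin Loria qualifies under the Serune–Loria agreement and 0775.83.01 is covered: preferential rate Free applies instead.
The additional-duty order on 0775.83.01 targets Quenica, not Loria; it does not apply.
Duty = $53,924.13 × 0% = $0.00.
Total = $16,725.60 + $48,588.81 + $0.00 = $65,314.41.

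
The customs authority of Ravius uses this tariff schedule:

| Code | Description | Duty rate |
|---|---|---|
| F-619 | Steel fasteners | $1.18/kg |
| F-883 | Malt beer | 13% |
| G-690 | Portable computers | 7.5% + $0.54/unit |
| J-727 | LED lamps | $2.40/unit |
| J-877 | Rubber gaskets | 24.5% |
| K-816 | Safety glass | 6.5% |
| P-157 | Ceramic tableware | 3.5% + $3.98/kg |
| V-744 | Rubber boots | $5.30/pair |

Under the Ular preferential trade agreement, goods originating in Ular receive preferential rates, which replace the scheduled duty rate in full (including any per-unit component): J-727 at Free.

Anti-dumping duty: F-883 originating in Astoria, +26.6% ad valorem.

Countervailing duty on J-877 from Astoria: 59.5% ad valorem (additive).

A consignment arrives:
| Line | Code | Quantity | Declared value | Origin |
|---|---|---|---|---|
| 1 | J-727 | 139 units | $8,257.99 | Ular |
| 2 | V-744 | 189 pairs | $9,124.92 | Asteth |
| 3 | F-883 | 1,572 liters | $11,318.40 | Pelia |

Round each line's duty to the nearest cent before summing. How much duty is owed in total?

Line 1 (J-727, Ular, 139 units, $8,257.99):
Base rate for J-727 is $2.40/unit.
Origin Ular qualifies under the Ravius–Ular agreement and J-727 is covered: preferential rate Free applies instead.
Duty = $8,257.99 × 0% = $0.00.
Line 2 (V-744, Asteth, 189 pairs, $9,124.92):
Base rate for V-744 is $5.30/pair.
Duty = 189 × $5.30 = $1,001.70.
Line 3 (F-883, Pelia, 1,572 liters, $11,318.40):
Base rate for F-883 is 13%.
The additional-duty order on F-883 targets Astoria, not Pelia; it does not apply.
Duty = $11,318.40 × 13% = $1,471.39.
Total = $0.00 + $1,001.70 + $1,471.39 = $2,473.09.

$2,473.09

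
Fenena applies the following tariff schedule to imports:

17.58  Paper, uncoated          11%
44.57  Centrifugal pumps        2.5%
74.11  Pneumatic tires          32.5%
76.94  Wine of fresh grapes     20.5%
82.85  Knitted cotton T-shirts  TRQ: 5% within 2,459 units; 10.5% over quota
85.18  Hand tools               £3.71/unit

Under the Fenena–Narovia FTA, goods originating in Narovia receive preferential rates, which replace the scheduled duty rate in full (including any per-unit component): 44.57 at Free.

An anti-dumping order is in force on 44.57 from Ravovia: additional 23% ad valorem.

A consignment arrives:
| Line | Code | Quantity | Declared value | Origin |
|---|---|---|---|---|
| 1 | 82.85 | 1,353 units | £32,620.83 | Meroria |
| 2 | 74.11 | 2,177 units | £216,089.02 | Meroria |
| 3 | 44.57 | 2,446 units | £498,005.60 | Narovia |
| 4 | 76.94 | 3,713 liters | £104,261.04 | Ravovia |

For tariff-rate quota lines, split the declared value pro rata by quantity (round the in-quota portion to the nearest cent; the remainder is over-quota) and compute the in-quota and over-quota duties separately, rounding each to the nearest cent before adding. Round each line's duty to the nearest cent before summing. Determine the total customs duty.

£93,233.48

Line 1 (82.85, Meroria, 1,353 units, £32,620.83):
Code 82.85 is under a tariff-rate quota (threshold 2,459 units). Quantity 1,353 units is within the quota, so the in-quota rate 5% applies to the full value.
Duty = £32,620.83 × 5% = £1,631.04.
Line 2 (74.11, Meroria, 2,177 units, £216,089.02):
Base rate for 74.11 is 32.5%.
Duty = £216,089.02 × 32.5% = £70,228.93.
Line 3 (44.57, Narovia, 2,446 units, £498,005.60):
Base rate for 44.57 is 2.5%.
Origin Narovia qualifies under the Fenena–Narovia agreement and 44.57 is covered: preferential rate Free applies instead.
The additional-duty order on 44.57 targets Ravovia, not Narovia; it does not apply.
Duty = £498,005.60 × 0% = £0.00.
Line 4 (76.94, Ravovia, 3,713 liters, £104,261.04):
Base rate for 76.94 is 20.5%.
Duty = £104,261.04 × 20.5% = £21,373.51.
Total = £1,631.04 + £70,228.93 + £0.00 + £21,373.51 = £93,233.48.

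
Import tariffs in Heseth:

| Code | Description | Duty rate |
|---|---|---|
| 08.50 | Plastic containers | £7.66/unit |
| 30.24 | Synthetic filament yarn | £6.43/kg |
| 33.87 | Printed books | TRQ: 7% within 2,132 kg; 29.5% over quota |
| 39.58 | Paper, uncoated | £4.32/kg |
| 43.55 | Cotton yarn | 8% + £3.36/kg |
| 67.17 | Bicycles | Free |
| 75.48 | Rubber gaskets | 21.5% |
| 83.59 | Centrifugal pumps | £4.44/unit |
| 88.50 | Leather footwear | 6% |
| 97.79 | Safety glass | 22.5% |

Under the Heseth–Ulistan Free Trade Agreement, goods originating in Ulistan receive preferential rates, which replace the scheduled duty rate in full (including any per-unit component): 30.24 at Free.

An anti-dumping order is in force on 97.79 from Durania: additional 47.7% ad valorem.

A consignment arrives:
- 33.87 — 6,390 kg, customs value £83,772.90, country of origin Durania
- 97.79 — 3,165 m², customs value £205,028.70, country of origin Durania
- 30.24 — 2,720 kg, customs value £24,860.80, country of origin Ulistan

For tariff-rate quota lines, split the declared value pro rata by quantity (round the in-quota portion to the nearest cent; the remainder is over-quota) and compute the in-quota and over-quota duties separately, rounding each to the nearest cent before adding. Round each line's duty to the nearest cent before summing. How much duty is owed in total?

£162,354.29

Line 1 (33.87, Durania, 6,390 kg, £83,772.90):
Code 33.87 is under a tariff-rate quota (threshold 2,132 kg). In-quota: 2,132 kg at 7%; over-quota: 4,258 kg at 29.5%.
Pro-rata value split: in-quota = £83,772.90 × 2,132/6,390 = £27,950.52; over-quota = £83,772.90 − £27,950.52 = £55,822.38.
In-quota duty = £27,950.52 × 7% = £1,956.54. Over-quota duty = £55,822.38 × 29.5% = £16,467.60.
Line duty = £1,956.54 + £16,467.60 = £18,424.14.
Line 2 (97.79, Durania, 3,165 m², £205,028.70):
Base rate for 97.79 is 22.5%.
Additional duty on 97.79 from Durania: +47.7%. Applied ad valorem rate: 22.5% + 47.7% = 70.2%.
Duty = £205,028.70 × 70.2% = £143,930.15.
Line 3 (30.24, Ulistan, 2,720 kg, £24,860.80):
Base rate for 30.24 is £6.43/kg.
Origin Ulistan qualifies under the Heseth–Ulistan agreement and 30.24 is covered: preferential rate Free applies instead.
Duty = £24,860.80 × 0% = £0.00.
Total = £18,424.14 + £143,930.15 + £0.00 = £162,354.29.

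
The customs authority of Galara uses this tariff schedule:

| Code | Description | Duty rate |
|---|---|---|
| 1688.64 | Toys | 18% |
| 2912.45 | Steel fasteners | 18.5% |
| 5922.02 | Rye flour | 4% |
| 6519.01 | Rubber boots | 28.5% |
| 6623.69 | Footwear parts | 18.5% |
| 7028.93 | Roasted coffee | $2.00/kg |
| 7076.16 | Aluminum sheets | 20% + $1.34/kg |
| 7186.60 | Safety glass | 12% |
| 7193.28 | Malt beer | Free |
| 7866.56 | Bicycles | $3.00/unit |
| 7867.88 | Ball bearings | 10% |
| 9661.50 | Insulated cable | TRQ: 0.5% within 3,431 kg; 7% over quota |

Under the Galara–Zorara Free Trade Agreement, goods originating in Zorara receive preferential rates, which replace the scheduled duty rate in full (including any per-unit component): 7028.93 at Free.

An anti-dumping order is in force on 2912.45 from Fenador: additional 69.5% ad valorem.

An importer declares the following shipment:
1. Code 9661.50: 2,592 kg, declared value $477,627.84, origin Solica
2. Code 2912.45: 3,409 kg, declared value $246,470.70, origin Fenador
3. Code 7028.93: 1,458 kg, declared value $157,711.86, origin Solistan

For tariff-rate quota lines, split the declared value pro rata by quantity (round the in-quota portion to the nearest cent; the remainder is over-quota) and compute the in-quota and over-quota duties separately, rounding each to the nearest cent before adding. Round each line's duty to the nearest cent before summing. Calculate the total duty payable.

Line 1 (9661.50, Solica, 2,592 kg, $477,627.84):
Code 9661.50 is under a tariff-rate quota (threshold 3,431 kg). Quantity 2,592 kg is within the quota, so the in-quota rate 0.5% applies to the full value.
Duty = $477,627.84 × 0.5% = $2,388.14.
Line 2 (2912.45, Fenador, 3,409 kg, $246,470.70):
Base rate for 2912.45 is 18.5%.
Additional duty on 2912.45 from Fenador: +69.5%. Applied ad valorem rate: 18.5% + 69.5% = 88%.
Duty = $246,470.70 × 88% = $216,894.22.
Line 3 (7028.93, Solistan, 1,458 kg, $157,711.86):
Base rate for 7028.93 is $2.00/kg.
7028.93 has an FTA preferential rate, but origin Solistan is not Zorara; base rate stands.
Duty = 1,458 × $2.00 = $2,916.00.
Total = $2,388.14 + $216,894.22 + $2,916.00 = $222,198.36.

$222,198.36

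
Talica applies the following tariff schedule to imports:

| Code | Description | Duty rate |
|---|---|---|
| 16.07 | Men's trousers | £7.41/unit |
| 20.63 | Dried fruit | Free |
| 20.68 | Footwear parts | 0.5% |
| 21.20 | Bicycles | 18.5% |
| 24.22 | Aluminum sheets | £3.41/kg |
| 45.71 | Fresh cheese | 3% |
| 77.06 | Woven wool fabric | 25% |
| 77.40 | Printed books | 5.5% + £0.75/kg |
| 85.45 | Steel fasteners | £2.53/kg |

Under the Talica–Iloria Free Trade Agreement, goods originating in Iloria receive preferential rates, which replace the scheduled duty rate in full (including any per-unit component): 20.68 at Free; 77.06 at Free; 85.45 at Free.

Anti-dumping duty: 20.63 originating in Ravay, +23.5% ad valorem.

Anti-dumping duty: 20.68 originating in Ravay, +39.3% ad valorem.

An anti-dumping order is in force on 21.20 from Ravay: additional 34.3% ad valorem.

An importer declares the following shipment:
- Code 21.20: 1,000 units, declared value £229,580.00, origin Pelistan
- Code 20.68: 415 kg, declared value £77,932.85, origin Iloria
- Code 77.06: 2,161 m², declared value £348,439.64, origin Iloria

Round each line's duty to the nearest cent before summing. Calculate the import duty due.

£42,472.30

Line 1 (21.20, Pelistan, 1,000 units, £229,580.00):
Base rate for 21.20 is 18.5%.
The additional-duty order on 21.20 targets Ravay, not Pelistan; it does not apply.
Duty = £229,580.00 × 18.5% = £42,472.30.
Line 2 (20.68, Iloria, 415 kg, £77,932.85):
Base rate for 20.68 is 0.5%.
Origin Iloria qualifies under the Talica–Iloria agreement and 20.68 is covered: preferential rate Free applies instead.
The additional-duty order on 20.68 targets Ravay, not Iloria; it does not apply.
Duty = £77,932.85 × 0% = £0.00.
Line 3 (77.06, Iloria, 2,161 m², £348,439.64):
Base rate for 77.06 is 25%.
Origin Iloria qualifies under the Talica–Iloria agreement and 77.06 is covered: preferential rate Free applies instead.
Duty = £348,439.64 × 0% = £0.00.
Total = £42,472.30 + £0.00 + £0.00 = £42,472.30.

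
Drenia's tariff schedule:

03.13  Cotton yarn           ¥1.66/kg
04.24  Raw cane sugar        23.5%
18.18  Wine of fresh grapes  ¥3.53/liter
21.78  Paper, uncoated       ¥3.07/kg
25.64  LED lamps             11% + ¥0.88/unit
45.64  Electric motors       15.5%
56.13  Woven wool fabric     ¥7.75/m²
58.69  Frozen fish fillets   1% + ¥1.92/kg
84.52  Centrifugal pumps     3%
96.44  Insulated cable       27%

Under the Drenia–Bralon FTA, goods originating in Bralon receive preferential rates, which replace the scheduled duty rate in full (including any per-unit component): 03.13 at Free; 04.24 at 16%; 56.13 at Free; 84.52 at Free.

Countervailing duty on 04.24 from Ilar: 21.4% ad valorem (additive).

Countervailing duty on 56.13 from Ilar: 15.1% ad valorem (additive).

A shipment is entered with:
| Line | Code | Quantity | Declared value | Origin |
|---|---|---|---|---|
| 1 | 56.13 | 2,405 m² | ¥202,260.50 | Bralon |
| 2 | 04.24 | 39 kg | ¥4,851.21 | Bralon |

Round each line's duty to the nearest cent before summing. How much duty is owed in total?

¥776.19

Line 1 (56.13, Bralon, 2,405 m², ¥202,260.50):
Base rate for 56.13 is ¥7.75/m².
Origin Bralon qualifies under the Drenia–Bralon agreement and 56.13 is covered: preferential rate Free applies instead.
The additional-duty order on 56.13 targets Ilar, not Bralon; it does not apply.
Duty = ¥202,260.50 × 0% = ¥0.00.
Line 2 (04.24, Bralon, 39 kg, ¥4,851.21):
Base rate for 04.24 is 23.5%.
Origin Bralon qualifies under the Drenia–Bralon agreement and 04.24 is covered: preferential rate 16% applies instead.
The additional-duty order on 04.24 targets Ilar, not Bralon; it does not apply.
Duty = ¥4,851.21 × 16% = ¥776.19.
Total = ¥0.00 + ¥776.19 = ¥776.19.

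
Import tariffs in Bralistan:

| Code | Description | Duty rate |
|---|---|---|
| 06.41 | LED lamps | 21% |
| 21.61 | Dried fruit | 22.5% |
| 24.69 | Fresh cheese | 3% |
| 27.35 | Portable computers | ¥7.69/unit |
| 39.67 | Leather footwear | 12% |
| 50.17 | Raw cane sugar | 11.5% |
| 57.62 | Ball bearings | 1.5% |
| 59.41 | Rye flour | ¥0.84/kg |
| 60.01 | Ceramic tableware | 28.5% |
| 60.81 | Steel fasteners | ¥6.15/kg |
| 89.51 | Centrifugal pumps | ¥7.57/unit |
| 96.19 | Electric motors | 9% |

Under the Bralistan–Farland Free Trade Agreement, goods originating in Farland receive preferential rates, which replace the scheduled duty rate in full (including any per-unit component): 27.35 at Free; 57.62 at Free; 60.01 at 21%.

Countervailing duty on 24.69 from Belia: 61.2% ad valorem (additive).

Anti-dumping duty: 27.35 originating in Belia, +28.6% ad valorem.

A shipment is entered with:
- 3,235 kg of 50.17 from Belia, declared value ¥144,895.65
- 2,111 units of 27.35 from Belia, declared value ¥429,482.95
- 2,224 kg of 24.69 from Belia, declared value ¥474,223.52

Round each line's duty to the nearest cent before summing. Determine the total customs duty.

¥460,180.21

Line 1 (50.17, Belia, 3,235 kg, ¥144,895.65):
Base rate for 50.17 is 11.5%.
Duty = ¥144,895.65 × 11.5% = ¥16,663.00.
Line 2 (27.35, Belia, 2,111 units, ¥429,482.95):
Base rate for 27.35 is ¥7.69/unit.
27.35 has an FTA preferential rate, but origin Belia is not Farland; base rate stands.
Additional duty on 27.35 from Belia: +28.6% ad valorem. Applied ad valorem rate = 28.6%.
Duty = ¥429,482.95 × 28.6% + 2,111 × ¥7.69 = ¥139,065.71.
Line 3 (24.69, Belia, 2,224 kg, ¥474,223.52):
Base rate for 24.69 is 3%.
Additional duty on 24.69 from Belia: +61.2%. Applied ad valorem rate: 3% + 61.2% = 64.2%.
Duty = ¥474,223.52 × 64.2% = ¥304,451.50.
Total = ¥16,663.00 + ¥139,065.71 + ¥304,451.50 = ¥460,180.21.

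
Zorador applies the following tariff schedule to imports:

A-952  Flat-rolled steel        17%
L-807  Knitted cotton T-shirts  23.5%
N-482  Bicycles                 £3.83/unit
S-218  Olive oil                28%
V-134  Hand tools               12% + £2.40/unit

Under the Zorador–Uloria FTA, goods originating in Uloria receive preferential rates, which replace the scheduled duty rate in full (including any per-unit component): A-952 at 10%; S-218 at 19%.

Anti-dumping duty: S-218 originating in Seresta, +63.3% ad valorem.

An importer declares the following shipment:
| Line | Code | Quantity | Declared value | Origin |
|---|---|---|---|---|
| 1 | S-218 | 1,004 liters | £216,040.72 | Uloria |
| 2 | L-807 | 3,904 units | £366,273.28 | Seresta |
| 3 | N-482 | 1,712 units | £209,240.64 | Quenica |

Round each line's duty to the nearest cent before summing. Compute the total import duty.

£133,678.92

Line 1 (S-218, Uloria, 1,004 liters, £216,040.72):
Base rate for S-218 is 28%.
Origin Uloria qualifies under the Zorador–Uloria agreement and S-218 is covered: preferential rate 19% applies instead.
The additional-duty order on S-218 targets Seresta, not Uloria; it does not apply.
Duty = £216,040.72 × 19% = £41,047.74.
Line 2 (L-807, Seresta, 3,904 units, £366,273.28):
Base rate for L-807 is 23.5%.
Duty = £366,273.28 × 23.5% = £86,074.22.
Line 3 (N-482, Quenica, 1,712 units, £209,240.64):
Base rate for N-482 is £3.83/unit.
Duty = 1,712 × £3.83 = £6,556.96.
Total = £41,047.74 + £86,074.22 + £6,556.96 = £133,678.92.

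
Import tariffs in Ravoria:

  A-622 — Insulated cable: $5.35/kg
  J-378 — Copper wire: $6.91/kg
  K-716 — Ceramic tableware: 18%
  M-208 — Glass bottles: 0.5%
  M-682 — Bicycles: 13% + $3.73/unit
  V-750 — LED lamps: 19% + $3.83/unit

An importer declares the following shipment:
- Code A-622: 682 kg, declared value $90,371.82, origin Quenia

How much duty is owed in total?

$3,648.70

Line 1 (A-622, Quenia, 682 kg, $90,371.82):
Base rate for A-622 is $5.35/kg.
Duty = 682 × $5.35 = $3,648.70.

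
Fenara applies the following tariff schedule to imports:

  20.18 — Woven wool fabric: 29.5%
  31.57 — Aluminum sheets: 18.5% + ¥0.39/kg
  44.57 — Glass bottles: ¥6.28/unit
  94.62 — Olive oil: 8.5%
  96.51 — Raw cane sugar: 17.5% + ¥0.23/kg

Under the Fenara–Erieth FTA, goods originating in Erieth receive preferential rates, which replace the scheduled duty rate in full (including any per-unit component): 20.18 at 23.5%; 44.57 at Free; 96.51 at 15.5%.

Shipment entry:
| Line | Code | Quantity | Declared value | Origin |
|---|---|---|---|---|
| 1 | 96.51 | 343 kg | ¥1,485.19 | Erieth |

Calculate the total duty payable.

Line 1 (96.51, Erieth, 343 kg, ¥1,485.19):
Base rate for 96.51 is 17.5% + ¥0.23/kg.
Origin Erieth qualifies under the Fenara–Erieth agreement and 96.51 is covered: preferential rate 15.5% applies instead.
Duty = ¥1,485.19 × 15.5% = ¥230.20.

¥230.20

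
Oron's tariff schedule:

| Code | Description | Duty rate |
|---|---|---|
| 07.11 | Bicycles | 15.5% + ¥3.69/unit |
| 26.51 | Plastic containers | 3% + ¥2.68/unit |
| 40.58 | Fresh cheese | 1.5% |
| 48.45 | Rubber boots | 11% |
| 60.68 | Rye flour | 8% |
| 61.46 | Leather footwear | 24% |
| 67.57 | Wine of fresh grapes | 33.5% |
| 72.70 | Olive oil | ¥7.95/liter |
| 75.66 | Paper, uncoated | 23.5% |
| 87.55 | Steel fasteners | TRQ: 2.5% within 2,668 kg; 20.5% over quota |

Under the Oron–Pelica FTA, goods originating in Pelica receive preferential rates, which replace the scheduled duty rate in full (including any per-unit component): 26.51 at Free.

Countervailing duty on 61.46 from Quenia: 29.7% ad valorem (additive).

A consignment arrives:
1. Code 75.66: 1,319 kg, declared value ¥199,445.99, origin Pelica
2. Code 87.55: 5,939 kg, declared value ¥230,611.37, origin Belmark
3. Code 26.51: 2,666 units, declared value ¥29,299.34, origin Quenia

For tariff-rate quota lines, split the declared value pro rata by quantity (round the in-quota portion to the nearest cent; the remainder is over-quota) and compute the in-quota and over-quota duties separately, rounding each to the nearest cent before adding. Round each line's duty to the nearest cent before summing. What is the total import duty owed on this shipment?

Line 1 (75.66, Pelica, 1,319 kg, ¥199,445.99):
Base rate for 75.66 is 23.5%.
Origin Pelica is the FTA partner but 75.66 is not on the preference list; base rate stands.
Duty = ¥199,445.99 × 23.5% = ¥46,869.81.
Line 2 (87.55, Belmark, 5,939 kg, ¥230,611.37):
Code 87.55 is under a tariff-rate quota (threshold 2,668 kg). In-quota: 2,668 kg at 2.5%; over-quota: 3,271 kg at 20.5%.
Pro-rata value split: in-quota = ¥230,611.37 × 2,668/5,939 = ¥103,598.44; over-quota = ¥230,611.37 − ¥103,598.44 = ¥127,012.93.
In-quota duty = ¥103,598.44 × 2.5% = ¥2,589.96. Over-quota duty = ¥127,012.93 × 20.5% = ¥26,037.65.
Line duty = ¥2,589.96 + ¥26,037.65 = ¥28,627.61.
Line 3 (26.51, Quenia, 2,666 units, ¥29,299.34):
Base rate for 26.51 is 3% + ¥2.68/unit.
26.51 has an FTA preferential rate, but origin Quenia is not Pelica; base rate stands.
Duty = ¥29,299.34 × 3% + 2,666 × ¥2.68 = ¥8,023.86.
Total = ¥46,869.81 + ¥28,627.61 + ¥8,023.86 = ¥83,521.28.

¥83,521.28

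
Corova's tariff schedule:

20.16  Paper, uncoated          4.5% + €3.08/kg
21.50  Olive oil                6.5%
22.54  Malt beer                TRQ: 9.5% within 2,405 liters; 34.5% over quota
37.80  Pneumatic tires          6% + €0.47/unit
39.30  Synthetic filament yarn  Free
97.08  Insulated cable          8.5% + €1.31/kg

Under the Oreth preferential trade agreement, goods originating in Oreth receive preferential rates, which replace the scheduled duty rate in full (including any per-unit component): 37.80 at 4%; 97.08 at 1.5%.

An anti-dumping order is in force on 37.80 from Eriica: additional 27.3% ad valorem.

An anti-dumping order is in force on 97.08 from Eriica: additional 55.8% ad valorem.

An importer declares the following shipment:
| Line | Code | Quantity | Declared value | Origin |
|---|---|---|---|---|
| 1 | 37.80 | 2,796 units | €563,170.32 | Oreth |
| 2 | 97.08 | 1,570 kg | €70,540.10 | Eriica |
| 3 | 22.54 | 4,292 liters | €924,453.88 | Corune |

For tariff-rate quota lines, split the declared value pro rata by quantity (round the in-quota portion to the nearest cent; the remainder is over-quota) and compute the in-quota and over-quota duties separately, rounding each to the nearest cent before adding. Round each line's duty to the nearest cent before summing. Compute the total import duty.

Line 1 (37.80, Oreth, 2,796 units, €563,170.32):
Base rate for 37.80 is 6% + €0.47/unit.
Origin Oreth qualifies under the Corova–Oreth agreement and 37.80 is covered: preferential rate 4% applies instead.
The additional-duty order on 37.80 targets Eriica, not Oreth; it does not apply.
Duty = €563,170.32 × 4% = €22,526.81.
Line 2 (97.08, Eriica, 1,570 kg, €70,540.10):
Base rate for 97.08 is 8.5% + €1.31/kg.
97.08 has an FTA preferential rate, but origin Eriica is not Oreth; base rate stands.
Additional duty on 97.08 from Eriica: +55.8%. Applied ad valorem rate: 8.5% + 55.8% = 64.3%.
Duty = €70,540.10 × 64.3% + 1,570 × €1.31 = €47,413.98.
Line 3 (22.54, Corune, 4,292 liters, €924,453.88):
Code 22.54 is under a tariff-rate quota (threshold 2,405 liters). In-quota: 2,405 liters at 9.5%; over-quota: 1,887 liters at 34.5%.
Pro-rata value split: in-quota = €924,453.88 × 2,405/4,292 = €518,012.95; over-quota = €924,453.88 − €518,012.95 = €406,440.93.
In-quota duty = €518,012.95 × 9.5% = €49,211.23. Over-quota duty = €406,440.93 × 34.5% = €140,222.12.
Line duty = €49,211.23 + €140,222.12 = €189,433.35.
Total = €22,526.81 + €47,413.98 + €189,433.35 = €259,374.14.

€259,374.14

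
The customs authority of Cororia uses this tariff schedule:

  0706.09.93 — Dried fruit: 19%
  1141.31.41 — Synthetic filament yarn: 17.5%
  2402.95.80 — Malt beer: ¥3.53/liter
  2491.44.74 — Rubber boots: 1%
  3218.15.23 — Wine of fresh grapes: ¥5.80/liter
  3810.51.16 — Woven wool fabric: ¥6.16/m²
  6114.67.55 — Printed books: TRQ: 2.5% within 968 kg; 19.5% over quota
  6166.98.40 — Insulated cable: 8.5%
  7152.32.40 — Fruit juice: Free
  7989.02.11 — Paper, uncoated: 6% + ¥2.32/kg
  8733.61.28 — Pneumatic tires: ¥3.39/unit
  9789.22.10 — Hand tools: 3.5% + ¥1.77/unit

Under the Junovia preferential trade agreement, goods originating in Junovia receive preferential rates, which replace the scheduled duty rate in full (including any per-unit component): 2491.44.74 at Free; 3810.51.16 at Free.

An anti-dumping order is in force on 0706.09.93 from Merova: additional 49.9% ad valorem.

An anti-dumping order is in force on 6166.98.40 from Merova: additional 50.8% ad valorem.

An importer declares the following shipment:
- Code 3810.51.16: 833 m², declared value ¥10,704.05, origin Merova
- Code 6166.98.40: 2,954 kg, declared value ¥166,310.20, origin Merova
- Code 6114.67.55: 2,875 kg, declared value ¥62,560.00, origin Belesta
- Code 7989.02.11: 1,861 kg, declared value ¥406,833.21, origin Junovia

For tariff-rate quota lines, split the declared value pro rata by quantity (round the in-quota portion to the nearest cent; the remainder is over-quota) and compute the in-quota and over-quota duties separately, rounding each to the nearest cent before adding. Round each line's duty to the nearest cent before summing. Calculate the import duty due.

Line 1 (3810.51.16, Merova, 833 m², ¥10,704.05):
Base rate for 3810.51.16 is ¥6.16/m².
3810.51.16 has an FTA preferential rate, but origin Merova is not Junovia; base rate stands.
Duty = 833 × ¥6.16 = ¥5,131.28.
Line 2 (6166.98.40, Merova, 2,954 kg, ¥166,310.20):
Base rate for 6166.98.40 is 8.5%.
Additional duty on 6166.98.40 from Merova: +50.8%. Applied ad valorem rate: 8.5% + 50.8% = 59.3%.
Duty = ¥166,310.20 × 59.3% = ¥98,621.95.
Line 3 (6114.67.55, Belesta, 2,875 kg, ¥62,560.00):
Code 6114.67.55 is under a tariff-rate quota (threshold 968 kg). In-quota: 968 kg at 2.5%; over-quota: 1,907 kg at 19.5%.
Pro-rata value split: in-quota = ¥62,560.00 × 968/2,875 = ¥21,063.68; over-quota = ¥62,560.00 − ¥21,063.68 = ¥41,496.32.
In-quota duty = ¥21,063.68 × 2.5% = ¥526.59. Over-quota duty = ¥41,496.32 × 19.5% = ¥8,091.78.
Line duty = ¥526.59 + ¥8,091.78 = ¥8,618.37.
Line 4 (7989.02.11, Junovia, 1,861 kg, ¥406,833.21):
Base rate for 7989.02.11 is 6% + ¥2.32/kg.
Origin Junovia is the FTA partner but 7989.02.11 is not on the preference list; base rate stands.
Duty = ¥406,833.21 × 6% + 1,861 × ¥2.32 = ¥28,727.51.
Total = ¥5,131.28 + ¥98,621.95 + ¥8,618.37 + ¥28,727.51 = ¥141,099.11.

¥141,099.11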